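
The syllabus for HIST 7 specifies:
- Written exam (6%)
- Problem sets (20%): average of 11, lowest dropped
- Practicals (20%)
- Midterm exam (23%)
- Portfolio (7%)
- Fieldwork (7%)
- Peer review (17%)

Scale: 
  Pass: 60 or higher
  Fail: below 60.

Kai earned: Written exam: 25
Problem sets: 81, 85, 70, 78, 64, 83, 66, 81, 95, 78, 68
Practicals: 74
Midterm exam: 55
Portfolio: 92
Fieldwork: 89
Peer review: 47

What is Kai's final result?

Pass

Problem sets: drop 64 → average of remaining 10 = 785/10 = 78.5
Weighted total:
  Written exam 25 × 0.06 = 1.5
  Problem sets 78.5 × 0.2 = 15.7
  Practicals 74 × 0.2 = 14.8
  Midterm exam 55 × 0.23 = 12.65
  Portfolio 92 × 0.07 = 6.44
  Fieldwork 89 × 0.07 = 6.23
  Peer review 47 × 0.17 = 7.99
Sum = 65.31
65.31 ≥ 60 → Pass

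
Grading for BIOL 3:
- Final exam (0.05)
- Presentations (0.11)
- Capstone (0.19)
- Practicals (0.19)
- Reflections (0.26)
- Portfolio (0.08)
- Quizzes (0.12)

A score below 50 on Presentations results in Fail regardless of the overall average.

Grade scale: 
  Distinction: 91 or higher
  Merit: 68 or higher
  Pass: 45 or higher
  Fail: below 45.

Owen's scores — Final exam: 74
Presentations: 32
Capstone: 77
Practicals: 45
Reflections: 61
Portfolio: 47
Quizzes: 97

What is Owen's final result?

Presentations score 32 < 50: minimum not met.
Weighted total:
  Final exam 74 × 0.05 = 3.7
  Presentations 32 × 0.11 = 3.52
  Capstone 77 × 0.19 = 14.63
  Practicals 45 × 0.19 = 8.55
  Reflections 61 × 0.26 = 15.86
  Portfolio 47 × 0.08 = 3.76
  Quizzes 97 × 0.12 = 11.64
Sum = 61.66
Because the Presentations minimum was not met, the result is Fail.

Fail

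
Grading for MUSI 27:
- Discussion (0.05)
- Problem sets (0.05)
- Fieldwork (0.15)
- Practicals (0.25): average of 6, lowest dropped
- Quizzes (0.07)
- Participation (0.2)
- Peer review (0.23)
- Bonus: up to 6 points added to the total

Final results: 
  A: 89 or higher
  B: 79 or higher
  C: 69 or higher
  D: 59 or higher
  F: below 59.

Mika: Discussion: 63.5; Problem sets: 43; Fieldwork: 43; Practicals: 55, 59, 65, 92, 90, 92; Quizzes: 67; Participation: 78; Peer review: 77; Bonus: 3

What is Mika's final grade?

C

Practicals: drop 55 → average of remaining 5 = 398/5 = 79.6
Weighted total:
  Discussion 63.5 × 0.05 = 3.175
  Problem sets 43 × 0.05 = 2.15
  Fieldwork 43 × 0.15 = 6.45
  Practicals 79.6 × 0.25 = 19.9
  Quizzes 67 × 0.07 = 4.69
  Participation 78 × 0.2 = 15.6
  Peer review 77 × 0.23 = 17.71
Sum = 69.675
Bonus: 69.675 + 3 = 72.675
72.675 is ≥ 69 and < 79 → C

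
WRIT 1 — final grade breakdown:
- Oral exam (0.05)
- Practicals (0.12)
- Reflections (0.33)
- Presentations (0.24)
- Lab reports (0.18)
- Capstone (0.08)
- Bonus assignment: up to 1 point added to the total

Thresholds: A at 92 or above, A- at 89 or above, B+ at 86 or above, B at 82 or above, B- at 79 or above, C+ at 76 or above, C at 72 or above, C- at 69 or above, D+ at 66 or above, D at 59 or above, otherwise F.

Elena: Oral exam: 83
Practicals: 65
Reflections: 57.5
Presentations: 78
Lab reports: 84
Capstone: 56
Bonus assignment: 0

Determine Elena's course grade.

Weighted total:
  Oral exam 83 × 0.05 = 4.15
  Practicals 65 × 0.12 = 7.8
  Reflections 57.5 × 0.33 = 18.975
  Presentations 78 × 0.24 = 18.72
  Lab reports 84 × 0.18 = 15.12
  Capstone 56 × 0.08 = 4.48
Sum = 69.245
Bonus assignment: 69.245 + 0 = 69.245
69.245 is ≥ 69 and < 72 → C-

C-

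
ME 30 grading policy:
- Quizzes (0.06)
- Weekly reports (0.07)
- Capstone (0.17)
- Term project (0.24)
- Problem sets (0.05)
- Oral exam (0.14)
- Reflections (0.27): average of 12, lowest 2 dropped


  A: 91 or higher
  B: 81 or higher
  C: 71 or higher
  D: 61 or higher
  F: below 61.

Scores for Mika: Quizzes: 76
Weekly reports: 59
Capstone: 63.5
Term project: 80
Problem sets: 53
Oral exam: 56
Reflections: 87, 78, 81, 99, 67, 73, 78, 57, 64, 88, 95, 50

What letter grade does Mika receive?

C

Reflections: drop 50, 57 → average of remaining 10 = 810/10 = 81
Weighted total:
  Quizzes 76 × 0.06 = 4.56
  Weekly reports 59 × 0.07 = 4.13
  Capstone 63.5 × 0.17 = 10.795
  Term project 80 × 0.24 = 19.2
  Problem sets 53 × 0.05 = 2.65
  Oral exam 56 × 0.14 = 7.84
  Reflections 81 × 0.27 = 21.87
Sum = 71.045
71.045 is ≥ 71 and < 81 → C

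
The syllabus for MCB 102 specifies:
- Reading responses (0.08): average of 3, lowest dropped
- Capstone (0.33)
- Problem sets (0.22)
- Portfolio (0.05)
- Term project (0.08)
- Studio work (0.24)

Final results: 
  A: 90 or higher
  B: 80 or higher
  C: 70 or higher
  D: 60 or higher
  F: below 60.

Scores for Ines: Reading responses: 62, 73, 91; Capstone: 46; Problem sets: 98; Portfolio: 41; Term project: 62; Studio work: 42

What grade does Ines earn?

D

Reading responses: drop 62 → average of remaining 2 = 164/2 = 82
Weighted total:
  Reading responses 82 × 0.08 = 6.56
  Capstone 46 × 0.33 = 15.18
  Problem sets 98 × 0.22 = 21.56
  Portfolio 41 × 0.05 = 2.05
  Term project 62 × 0.08 = 4.96
  Studio work 42 × 0.24 = 10.08
Sum = 60.39
60.39 is ≥ 60 and < 70 → D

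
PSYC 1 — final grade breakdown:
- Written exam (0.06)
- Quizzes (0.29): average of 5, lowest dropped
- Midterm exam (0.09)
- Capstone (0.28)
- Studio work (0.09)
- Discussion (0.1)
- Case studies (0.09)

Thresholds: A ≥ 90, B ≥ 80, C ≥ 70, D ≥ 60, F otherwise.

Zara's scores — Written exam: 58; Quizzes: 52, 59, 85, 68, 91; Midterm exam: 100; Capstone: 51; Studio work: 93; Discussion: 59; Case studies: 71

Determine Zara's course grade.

Quizzes: drop 52 → average of remaining 4 = 303/4 = 75.75
Weighted total:
  Written exam 58 × 0.06 = 3.48
  Quizzes 75.75 × 0.29 = 21.9675
  Midterm exam 100 × 0.09 = 9
  Capstone 51 × 0.28 = 14.28
  Studio work 93 × 0.09 = 8.37
  Discussion 59 × 0.1 = 5.9
  Case studies 71 × 0.09 = 6.39
Sum = 69.3875
69.3875 is ≥ 60 and < 70 → D

D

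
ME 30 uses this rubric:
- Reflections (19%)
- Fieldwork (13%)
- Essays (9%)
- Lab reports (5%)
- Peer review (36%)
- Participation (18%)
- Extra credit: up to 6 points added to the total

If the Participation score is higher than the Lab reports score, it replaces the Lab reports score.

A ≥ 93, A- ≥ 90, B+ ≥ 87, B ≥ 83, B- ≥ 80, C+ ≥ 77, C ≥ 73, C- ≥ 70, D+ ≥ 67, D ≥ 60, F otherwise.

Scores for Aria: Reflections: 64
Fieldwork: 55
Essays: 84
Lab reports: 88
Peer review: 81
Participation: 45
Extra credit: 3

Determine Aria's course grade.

Participation (45) ≤ Lab reports (88), so Lab reports stays at 88.
Weighted total:
  Reflections 64 × 0.19 = 12.16
  Fieldwork 55 × 0.13 = 7.15
  Essays 84 × 0.09 = 7.56
  Lab reports 88 × 0.05 = 4.4
  Peer review 81 × 0.36 = 29.16
  Participation 45 × 0.18 = 8.1
Sum = 68.53
Extra credit: 68.53 + 3 = 71.53
71.53 is ≥ 70 and < 73 → C-

C-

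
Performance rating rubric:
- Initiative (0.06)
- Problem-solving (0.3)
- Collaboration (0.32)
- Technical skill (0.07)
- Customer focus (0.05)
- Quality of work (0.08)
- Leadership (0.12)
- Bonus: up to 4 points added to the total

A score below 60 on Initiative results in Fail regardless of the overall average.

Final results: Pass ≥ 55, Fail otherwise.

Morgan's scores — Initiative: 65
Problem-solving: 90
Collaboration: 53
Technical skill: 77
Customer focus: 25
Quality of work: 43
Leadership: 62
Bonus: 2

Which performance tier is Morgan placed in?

Pass

Initiative score 65 ≥ 60: minimum met.
Weighted total:
  Initiative 65 × 0.06 = 3.9
  Problem-solving 90 × 0.3 = 27
  Collaboration 53 × 0.32 = 16.96
  Technical skill 77 × 0.07 = 5.39
  Customer focus 25 × 0.05 = 1.25
  Quality of work 43 × 0.08 = 3.44
  Leadership 62 × 0.12 = 7.44
Sum = 65.38
Bonus: 65.38 + 2 = 67.38
67.38 ≥ 55 → Pass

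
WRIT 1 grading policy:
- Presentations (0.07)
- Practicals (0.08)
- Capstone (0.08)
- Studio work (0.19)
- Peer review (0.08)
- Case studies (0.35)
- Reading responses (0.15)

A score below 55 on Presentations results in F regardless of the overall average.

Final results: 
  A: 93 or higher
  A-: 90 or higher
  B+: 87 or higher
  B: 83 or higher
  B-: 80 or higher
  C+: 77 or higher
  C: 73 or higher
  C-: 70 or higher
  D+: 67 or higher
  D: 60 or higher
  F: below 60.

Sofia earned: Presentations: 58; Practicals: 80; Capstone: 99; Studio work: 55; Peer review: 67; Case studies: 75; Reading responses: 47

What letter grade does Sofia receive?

Presentations score 58 ≥ 55: minimum met.
Weighted total:
  Presentations 58 × 0.07 = 4.06
  Practicals 80 × 0.08 = 6.4
  Capstone 99 × 0.08 = 7.92
  Studio work 55 × 0.19 = 10.45
  Peer review 67 × 0.08 = 5.36
  Case studies 75 × 0.35 = 26.25
  Reading responses 47 × 0.15 = 7.05
Sum = 67.49
67.49 is ≥ 67 and < 70 → D+

D+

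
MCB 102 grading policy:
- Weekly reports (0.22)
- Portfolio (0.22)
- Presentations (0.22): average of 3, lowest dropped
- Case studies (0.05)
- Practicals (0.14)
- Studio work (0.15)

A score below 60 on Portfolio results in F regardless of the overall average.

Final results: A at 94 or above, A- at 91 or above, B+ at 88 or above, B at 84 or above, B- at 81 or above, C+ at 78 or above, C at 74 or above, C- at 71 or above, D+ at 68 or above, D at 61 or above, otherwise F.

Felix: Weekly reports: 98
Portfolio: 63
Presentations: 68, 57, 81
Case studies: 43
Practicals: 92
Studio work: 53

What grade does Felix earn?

C

Presentations: drop 57 → average of remaining 2 = 149/2 = 74.5
Portfolio score 63 ≥ 60: minimum met.
Weighted total:
  Weekly reports 98 × 0.22 = 21.56
  Portfolio 63 × 0.22 = 13.86
  Presentations 74.5 × 0.22 = 16.39
  Case studies 43 × 0.05 = 2.15
  Practicals 92 × 0.14 = 12.88
  Studio work 53 × 0.15 = 7.95
Sum = 74.79
74.79 is ≥ 74 and < 78 → C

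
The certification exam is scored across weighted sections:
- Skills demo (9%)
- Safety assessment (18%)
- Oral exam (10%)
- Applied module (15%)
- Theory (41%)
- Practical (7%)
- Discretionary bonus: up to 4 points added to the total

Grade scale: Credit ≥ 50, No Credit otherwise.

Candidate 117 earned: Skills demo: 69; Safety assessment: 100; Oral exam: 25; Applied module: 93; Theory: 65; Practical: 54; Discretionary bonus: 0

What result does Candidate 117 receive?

Weighted total:
  Skills demo 69 × 0.09 = 6.21
  Safety assessment 100 × 0.18 = 18
  Oral exam 25 × 0.1 = 2.5
  Applied module 93 × 0.15 = 13.95
  Theory 65 × 0.41 = 26.65
  Practical 54 × 0.07 = 3.78
Sum = 71.09
Discretionary bonus: 71.09 + 0 = 71.09
71.09 ≥ 50 → Credit

Credit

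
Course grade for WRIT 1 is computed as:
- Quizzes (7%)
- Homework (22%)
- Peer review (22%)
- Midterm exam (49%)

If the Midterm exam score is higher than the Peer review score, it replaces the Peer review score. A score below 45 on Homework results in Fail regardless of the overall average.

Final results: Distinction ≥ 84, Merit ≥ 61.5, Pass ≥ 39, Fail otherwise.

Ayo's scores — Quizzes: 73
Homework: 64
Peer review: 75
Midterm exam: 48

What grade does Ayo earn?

Midterm exam (48) ≤ Peer review (75), so Peer review stays at 75.
Homework score 64 ≥ 45: minimum met.
Weighted total:
  Quizzes 73 × 0.07 = 5.11
  Homework 64 × 0.22 = 14.08
  Peer review 75 × 0.22 = 16.5
  Midterm exam 48 × 0.49 = 23.52
Sum = 59.21
59.21 is ≥ 39 and < 61.5 → Pass

Pass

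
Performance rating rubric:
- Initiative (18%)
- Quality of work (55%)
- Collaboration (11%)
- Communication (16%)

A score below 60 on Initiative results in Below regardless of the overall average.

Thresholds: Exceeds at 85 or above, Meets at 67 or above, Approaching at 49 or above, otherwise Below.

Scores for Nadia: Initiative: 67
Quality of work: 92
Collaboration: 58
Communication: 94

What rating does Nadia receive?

Meets

Initiative score 67 ≥ 60: minimum met.
Weighted total:
  Initiative 67 × 0.18 = 12.06
  Quality of work 92 × 0.55 = 50.6
  Collaboration 58 × 0.11 = 6.38
  Communication 94 × 0.16 = 15.04
Sum = 84.08
84.08 is ≥ 67 and < 85 → Meets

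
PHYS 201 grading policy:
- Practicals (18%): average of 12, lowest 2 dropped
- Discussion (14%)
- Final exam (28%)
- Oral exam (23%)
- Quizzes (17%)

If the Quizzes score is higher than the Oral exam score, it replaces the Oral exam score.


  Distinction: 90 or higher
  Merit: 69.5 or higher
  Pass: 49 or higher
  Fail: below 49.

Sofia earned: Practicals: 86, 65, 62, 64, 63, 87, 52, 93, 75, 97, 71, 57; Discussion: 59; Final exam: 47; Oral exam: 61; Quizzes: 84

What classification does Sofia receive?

Practicals: drop 52, 57 → average of remaining 10 = 763/10 = 76.3
Quizzes (84) > Oral exam (61), so Oral exam counts as 84.
Weighted total:
  Practicals 76.3 × 0.18 = 13.734
  Discussion 59 × 0.14 = 8.26
  Final exam 47 × 0.28 = 13.16
  Oral exam 84 × 0.23 = 19.32
  Quizzes 84 × 0.17 = 14.28
Sum = 68.754
68.754 is ≥ 49 and < 69.5 → Pass

Pass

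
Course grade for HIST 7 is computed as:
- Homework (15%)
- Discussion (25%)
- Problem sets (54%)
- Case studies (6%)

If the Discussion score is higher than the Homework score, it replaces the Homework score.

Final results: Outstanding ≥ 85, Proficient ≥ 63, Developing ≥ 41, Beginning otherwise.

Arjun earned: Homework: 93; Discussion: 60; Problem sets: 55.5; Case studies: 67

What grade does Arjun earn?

Discussion (60) ≤ Homework (93), so Homework stays at 93.
Weighted total:
  Homework 93 × 0.15 = 13.95
  Discussion 60 × 0.25 = 15
  Problem sets 55.5 × 0.54 = 29.97
  Case studies 67 × 0.06 = 4.02
Sum = 62.94
62.94 is ≥ 41 and < 63 → Developing

Developing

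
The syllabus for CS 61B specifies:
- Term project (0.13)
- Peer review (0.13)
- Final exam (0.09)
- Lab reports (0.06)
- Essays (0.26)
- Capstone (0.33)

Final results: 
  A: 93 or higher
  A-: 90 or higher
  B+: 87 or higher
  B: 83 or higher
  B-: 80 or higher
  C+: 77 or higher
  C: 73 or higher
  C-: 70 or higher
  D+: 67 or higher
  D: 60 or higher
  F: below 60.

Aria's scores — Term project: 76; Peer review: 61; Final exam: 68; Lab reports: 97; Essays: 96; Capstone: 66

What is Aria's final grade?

C

Weighted total:
  Term project 76 × 0.13 = 9.88
  Peer review 61 × 0.13 = 7.93
  Final exam 68 × 0.09 = 6.12
  Lab reports 97 × 0.06 = 5.82
  Essays 96 × 0.26 = 24.96
  Capstone 66 × 0.33 = 21.78
Sum = 76.49
76.49 is ≥ 73 and < 77 → C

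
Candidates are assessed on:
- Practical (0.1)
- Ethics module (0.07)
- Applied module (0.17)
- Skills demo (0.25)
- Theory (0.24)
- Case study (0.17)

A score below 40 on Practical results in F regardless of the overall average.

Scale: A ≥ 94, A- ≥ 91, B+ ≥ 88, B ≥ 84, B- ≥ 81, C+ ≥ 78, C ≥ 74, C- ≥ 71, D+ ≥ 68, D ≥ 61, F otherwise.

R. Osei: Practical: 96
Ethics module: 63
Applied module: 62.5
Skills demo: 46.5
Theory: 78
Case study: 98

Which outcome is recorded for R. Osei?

Practical score 96 ≥ 40: minimum met.
Weighted total:
  Practical 96 × 0.1 = 9.6
  Ethics module 63 × 0.07 = 4.41
  Applied module 62.5 × 0.17 = 10.625
  Skills demo 46.5 × 0.25 = 11.625
  Theory 78 × 0.24 = 18.72
  Case study 98 × 0.17 = 16.66
Sum = 71.64
71.64 is ≥ 71 and < 74 → C-

C-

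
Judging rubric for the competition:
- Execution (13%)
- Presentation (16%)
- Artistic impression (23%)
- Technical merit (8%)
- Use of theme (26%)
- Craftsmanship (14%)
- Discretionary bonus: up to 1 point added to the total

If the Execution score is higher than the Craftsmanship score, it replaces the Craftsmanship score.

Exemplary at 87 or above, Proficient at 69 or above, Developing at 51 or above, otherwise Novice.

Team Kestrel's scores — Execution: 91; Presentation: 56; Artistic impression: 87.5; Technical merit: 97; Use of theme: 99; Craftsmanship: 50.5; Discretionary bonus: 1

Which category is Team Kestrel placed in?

Exemplary

Execution (91) > Craftsmanship (50.5), so Craftsmanship counts as 91.
Weighted total:
  Execution 91 × 0.13 = 11.83
  Presentation 56 × 0.16 = 8.96
  Artistic impression 87.5 × 0.23 = 20.125
  Technical merit 97 × 0.08 = 7.76
  Use of theme 99 × 0.26 = 25.74
  Craftsmanship 91 × 0.14 = 12.74
Sum = 87.155
Discretionary bonus: 87.155 + 1 = 88.155
88.155 ≥ 87 → Exemplary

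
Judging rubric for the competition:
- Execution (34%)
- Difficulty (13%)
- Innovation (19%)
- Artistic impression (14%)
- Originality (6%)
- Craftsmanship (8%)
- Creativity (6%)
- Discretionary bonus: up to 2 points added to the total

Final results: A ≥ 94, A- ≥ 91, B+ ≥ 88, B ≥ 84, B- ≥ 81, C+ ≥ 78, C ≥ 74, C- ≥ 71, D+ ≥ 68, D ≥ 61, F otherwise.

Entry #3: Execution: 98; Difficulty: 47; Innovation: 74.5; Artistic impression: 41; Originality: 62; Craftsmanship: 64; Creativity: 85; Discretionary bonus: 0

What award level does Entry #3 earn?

C-

Weighted total:
  Execution 98 × 0.34 = 33.32
  Difficulty 47 × 0.13 = 6.11
  Innovation 74.5 × 0.19 = 14.155
  Artistic impression 41 × 0.14 = 5.74
  Originality 62 × 0.06 = 3.72
  Craftsmanship 64 × 0.08 = 5.12
  Creativity 85 × 0.06 = 5.1
Sum = 73.265
Discretionary bonus: 73.265 + 0 = 73.265
73.265 is ≥ 71 and < 74 → C-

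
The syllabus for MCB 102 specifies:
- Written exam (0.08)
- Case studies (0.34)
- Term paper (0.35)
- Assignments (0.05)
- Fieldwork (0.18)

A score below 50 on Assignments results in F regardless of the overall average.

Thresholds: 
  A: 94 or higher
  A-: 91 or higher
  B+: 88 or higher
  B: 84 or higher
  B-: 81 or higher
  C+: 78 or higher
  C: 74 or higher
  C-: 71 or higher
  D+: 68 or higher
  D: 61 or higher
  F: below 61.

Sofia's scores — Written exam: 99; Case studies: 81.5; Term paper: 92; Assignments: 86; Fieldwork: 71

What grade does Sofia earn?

Assignments score 86 ≥ 50: minimum met.
Weighted total:
  Written exam 99 × 0.08 = 7.92
  Case studies 81.5 × 0.34 = 27.71
  Term paper 92 × 0.35 = 32.2
  Assignments 86 × 0.05 = 4.3
  Fieldwork 71 × 0.18 = 12.78
Sum = 84.91
84.91 is ≥ 84 and < 88 → B

B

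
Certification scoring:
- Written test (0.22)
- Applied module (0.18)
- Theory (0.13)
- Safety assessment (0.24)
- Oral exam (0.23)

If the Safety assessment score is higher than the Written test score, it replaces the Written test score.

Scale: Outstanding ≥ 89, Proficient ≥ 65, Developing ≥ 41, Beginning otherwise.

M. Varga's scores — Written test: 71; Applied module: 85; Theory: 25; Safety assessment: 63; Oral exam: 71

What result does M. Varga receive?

Safety assessment (63) ≤ Written test (71), so Written test stays at 71.
Weighted total:
  Written test 71 × 0.22 = 15.62
  Applied module 85 × 0.18 = 15.3
  Theory 25 × 0.13 = 3.25
  Safety assessment 63 × 0.24 = 15.12
  Oral exam 71 × 0.23 = 16.33
Sum = 65.62
65.62 is ≥ 65 and < 89 → Proficient

Proficient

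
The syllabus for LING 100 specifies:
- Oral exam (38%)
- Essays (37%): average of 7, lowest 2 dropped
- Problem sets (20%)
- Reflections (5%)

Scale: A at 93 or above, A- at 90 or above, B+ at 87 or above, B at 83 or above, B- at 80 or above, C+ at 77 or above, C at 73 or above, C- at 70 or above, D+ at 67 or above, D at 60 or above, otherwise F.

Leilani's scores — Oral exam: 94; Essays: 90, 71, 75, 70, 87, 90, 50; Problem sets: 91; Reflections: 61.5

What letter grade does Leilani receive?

Essays: drop 50, 70 → average of remaining 5 = 413/5 = 82.6
Weighted total:
  Oral exam 94 × 0.38 = 35.72
  Essays 82.6 × 0.37 = 30.562
  Problem sets 91 × 0.2 = 18.2
  Reflections 61.5 × 0.05 = 3.075
Sum = 87.557
87.557 is ≥ 87 and < 90 → B+

B+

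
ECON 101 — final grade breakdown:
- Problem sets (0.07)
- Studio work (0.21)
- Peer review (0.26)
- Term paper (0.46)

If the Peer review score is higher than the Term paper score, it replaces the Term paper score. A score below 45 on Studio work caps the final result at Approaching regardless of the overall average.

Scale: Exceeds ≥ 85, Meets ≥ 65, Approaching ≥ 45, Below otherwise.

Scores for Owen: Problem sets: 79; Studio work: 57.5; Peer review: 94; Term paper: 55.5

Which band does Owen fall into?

Peer review (94) > Term paper (55.5), so Term paper counts as 94.
Studio work score 57.5 ≥ 45: minimum met.
Weighted total:
  Problem sets 79 × 0.07 = 5.53
  Studio work 57.5 × 0.21 = 12.075
  Peer review 94 × 0.26 = 24.44
  Term paper 94 × 0.46 = 43.24
Sum = 85.285
85.285 ≥ 85 → Exceeds

Exceeds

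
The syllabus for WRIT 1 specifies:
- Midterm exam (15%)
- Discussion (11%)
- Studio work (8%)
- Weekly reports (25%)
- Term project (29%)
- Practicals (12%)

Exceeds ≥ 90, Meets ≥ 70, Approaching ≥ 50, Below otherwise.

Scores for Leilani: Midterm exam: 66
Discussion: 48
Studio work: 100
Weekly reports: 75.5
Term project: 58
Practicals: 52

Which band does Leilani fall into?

Approaching

Weighted total:
  Midterm exam 66 × 0.15 = 9.9
  Discussion 48 × 0.11 = 5.28
  Studio work 100 × 0.08 = 8
  Weekly reports 75.5 × 0.25 = 18.875
  Term project 58 × 0.29 = 16.82
  Practicals 52 × 0.12 = 6.24
Sum = 65.115
65.115 is ≥ 50 and < 70 → Approaching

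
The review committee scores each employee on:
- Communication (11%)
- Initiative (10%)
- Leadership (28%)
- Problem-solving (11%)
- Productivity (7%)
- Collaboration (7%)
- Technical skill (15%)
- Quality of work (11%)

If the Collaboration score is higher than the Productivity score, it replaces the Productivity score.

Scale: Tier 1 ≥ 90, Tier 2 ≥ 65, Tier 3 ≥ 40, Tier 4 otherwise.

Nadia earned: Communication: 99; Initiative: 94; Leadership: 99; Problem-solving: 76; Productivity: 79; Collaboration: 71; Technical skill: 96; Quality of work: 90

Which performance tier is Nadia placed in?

Tier 1

Collaboration (71) ≤ Productivity (79), so Productivity stays at 79.
Weighted total:
  Communication 99 × 0.11 = 10.89
  Initiative 94 × 0.1 = 9.4
  Leadership 99 × 0.28 = 27.72
  Problem-solving 76 × 0.11 = 8.36
  Productivity 79 × 0.07 = 5.53
  Collaboration 71 × 0.07 = 4.97
  Technical skill 96 × 0.15 = 14.4
  Quality of work 90 × 0.11 = 9.9
Sum = 91.17
91.17 ≥ 90 → Tier 1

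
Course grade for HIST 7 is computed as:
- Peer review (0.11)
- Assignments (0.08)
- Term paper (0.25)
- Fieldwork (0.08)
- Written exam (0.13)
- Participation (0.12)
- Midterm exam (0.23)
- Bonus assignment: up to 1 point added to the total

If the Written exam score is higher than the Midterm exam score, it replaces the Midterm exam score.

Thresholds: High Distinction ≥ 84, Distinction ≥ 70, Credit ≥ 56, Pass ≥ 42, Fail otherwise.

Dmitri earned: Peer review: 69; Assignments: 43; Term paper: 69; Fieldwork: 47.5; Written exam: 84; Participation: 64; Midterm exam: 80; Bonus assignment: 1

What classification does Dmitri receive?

Written exam (84) > Midterm exam (80), so Midterm exam counts as 84.
Weighted total:
  Peer review 69 × 0.11 = 7.59
  Assignments 43 × 0.08 = 3.44
  Term paper 69 × 0.25 = 17.25
  Fieldwork 47.5 × 0.08 = 3.8
  Written exam 84 × 0.13 = 10.92
  Participation 64 × 0.12 = 7.68
  Midterm exam 84 × 0.23 = 19.32
Sum = 70
Bonus assignment: 70 + 1 = 71
71 is ≥ 70 and < 84 → Distinction

Distinction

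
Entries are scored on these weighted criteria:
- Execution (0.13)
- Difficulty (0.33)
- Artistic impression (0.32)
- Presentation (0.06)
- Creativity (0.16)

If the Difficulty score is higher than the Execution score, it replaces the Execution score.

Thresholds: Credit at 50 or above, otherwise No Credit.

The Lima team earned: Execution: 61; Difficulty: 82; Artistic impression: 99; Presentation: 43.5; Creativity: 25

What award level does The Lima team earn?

Credit

Difficulty (82) > Execution (61), so Execution counts as 82.
Weighted total:
  Execution 82 × 0.13 = 10.66
  Difficulty 82 × 0.33 = 27.06
  Artistic impression 99 × 0.32 = 31.68
  Presentation 43.5 × 0.06 = 2.61
  Creativity 25 × 0.16 = 4
Sum = 76.01
76.01 ≥ 50 → Credit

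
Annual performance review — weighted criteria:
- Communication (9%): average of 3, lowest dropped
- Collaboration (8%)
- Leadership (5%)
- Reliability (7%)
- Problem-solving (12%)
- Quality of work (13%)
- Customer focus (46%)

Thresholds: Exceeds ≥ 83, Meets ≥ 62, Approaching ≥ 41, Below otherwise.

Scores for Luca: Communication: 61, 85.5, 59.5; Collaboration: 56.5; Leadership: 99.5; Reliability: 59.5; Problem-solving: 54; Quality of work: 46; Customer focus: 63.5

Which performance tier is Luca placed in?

Approaching

Communication: drop 59.5 → average of remaining 2 = 146.5/2 = 73.25
Weighted total:
  Communication 73.25 × 0.09 = 6.5925
  Collaboration 56.5 × 0.08 = 4.52
  Leadership 99.5 × 0.05 = 4.975
  Reliability 59.5 × 0.07 = 4.165
  Problem-solving 54 × 0.12 = 6.48
  Quality of work 46 × 0.13 = 5.98
  Customer focus 63.5 × 0.46 = 29.21
Sum = 61.9225
61.9225 is ≥ 41 and < 62 → Approaching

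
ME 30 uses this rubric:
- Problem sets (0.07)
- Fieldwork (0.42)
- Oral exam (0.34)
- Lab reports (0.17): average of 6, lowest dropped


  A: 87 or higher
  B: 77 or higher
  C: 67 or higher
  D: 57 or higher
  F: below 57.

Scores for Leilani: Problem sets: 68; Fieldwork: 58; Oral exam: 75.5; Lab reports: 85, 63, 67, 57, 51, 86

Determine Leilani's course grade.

Lab reports: drop 51 → average of remaining 5 = 358/5 = 71.6
Weighted total:
  Problem sets 68 × 0.07 = 4.76
  Fieldwork 58 × 0.42 = 24.36
  Oral exam 75.5 × 0.34 = 25.67
  Lab reports 71.6 × 0.17 = 12.172
Sum = 66.962
66.962 is ≥ 57 and < 67 → D

D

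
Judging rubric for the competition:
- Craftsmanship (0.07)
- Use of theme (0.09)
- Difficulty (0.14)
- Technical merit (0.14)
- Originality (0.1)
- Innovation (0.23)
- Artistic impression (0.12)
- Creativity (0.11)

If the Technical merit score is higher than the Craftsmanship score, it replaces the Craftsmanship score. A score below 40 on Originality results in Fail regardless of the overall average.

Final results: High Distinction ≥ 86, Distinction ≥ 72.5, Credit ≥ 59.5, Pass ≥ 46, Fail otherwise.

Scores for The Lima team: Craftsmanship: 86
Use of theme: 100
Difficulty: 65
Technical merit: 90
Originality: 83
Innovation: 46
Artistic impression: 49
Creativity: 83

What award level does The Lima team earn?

Technical merit (90) > Craftsmanship (86), so Craftsmanship counts as 90.
Originality score 83 ≥ 40: minimum met.
Weighted total:
  Craftsmanship 90 × 0.07 = 6.3
  Use of theme 100 × 0.09 = 9
  Difficulty 65 × 0.14 = 9.1
  Technical merit 90 × 0.14 = 12.6
  Originality 83 × 0.1 = 8.3
  Innovation 46 × 0.23 = 10.58
  Artistic impression 49 × 0.12 = 5.88
  Creativity 83 × 0.11 = 9.13
Sum = 70.89
70.89 is ≥ 59.5 and < 72.5 → Credit

Credit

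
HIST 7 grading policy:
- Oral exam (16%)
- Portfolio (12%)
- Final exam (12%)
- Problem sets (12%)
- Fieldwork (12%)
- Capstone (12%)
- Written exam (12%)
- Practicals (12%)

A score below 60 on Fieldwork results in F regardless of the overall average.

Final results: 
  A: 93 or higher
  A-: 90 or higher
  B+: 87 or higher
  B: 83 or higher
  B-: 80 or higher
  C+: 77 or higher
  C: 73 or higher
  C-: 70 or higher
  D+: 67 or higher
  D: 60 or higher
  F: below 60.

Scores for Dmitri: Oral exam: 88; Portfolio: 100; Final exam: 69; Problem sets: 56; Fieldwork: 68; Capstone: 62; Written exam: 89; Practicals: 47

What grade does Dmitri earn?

Fieldwork score 68 ≥ 60: minimum met.
Weighted total:
  Oral exam 88 × 0.16 = 14.08
  Portfolio 100 × 0.12 = 12
  Final exam 69 × 0.12 = 8.28
  Problem sets 56 × 0.12 = 6.72
  Fieldwork 68 × 0.12 = 8.16
  Capstone 62 × 0.12 = 7.44
  Written exam 89 × 0.12 = 10.68
  Practicals 47 × 0.12 = 5.64
Sum = 73
73 is ≥ 73 and < 77 → C

C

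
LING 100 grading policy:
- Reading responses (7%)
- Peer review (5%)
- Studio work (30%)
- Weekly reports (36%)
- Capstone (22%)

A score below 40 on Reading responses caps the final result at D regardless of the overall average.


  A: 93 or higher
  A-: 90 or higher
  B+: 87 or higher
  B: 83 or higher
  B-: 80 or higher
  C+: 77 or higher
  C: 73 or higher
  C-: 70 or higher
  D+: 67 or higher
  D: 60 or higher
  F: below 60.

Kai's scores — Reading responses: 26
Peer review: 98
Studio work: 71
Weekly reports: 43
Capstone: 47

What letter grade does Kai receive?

Reading responses score 26 < 40: minimum not met.
Weighted total:
  Reading responses 26 × 0.07 = 1.82
  Peer review 98 × 0.05 = 4.9
  Studio work 71 × 0.3 = 21.3
  Weekly reports 43 × 0.36 = 15.48
  Capstone 47 × 0.22 = 10.34
Sum = 53.84
53.84 would be F; cap at D applies → F.

F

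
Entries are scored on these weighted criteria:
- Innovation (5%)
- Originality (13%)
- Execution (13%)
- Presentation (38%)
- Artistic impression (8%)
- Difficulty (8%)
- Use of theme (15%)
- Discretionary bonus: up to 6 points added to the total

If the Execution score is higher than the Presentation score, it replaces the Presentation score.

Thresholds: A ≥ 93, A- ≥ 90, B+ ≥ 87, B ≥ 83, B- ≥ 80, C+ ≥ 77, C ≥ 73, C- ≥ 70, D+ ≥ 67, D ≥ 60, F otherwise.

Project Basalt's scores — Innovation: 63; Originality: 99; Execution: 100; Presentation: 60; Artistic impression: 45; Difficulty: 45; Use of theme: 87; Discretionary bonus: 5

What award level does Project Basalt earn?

Execution (100) > Presentation (60), so Presentation counts as 100.
Weighted total:
  Innovation 63 × 0.05 = 3.15
  Originality 99 × 0.13 = 12.87
  Execution 100 × 0.13 = 13
  Presentation 100 × 0.38 = 38
  Artistic impression 45 × 0.08 = 3.6
  Difficulty 45 × 0.08 = 3.6
  Use of theme 87 × 0.15 = 13.05
Sum = 87.27
Discretionary bonus: 87.27 + 5 = 92.27
92.27 is ≥ 90 and < 93 → A-

A-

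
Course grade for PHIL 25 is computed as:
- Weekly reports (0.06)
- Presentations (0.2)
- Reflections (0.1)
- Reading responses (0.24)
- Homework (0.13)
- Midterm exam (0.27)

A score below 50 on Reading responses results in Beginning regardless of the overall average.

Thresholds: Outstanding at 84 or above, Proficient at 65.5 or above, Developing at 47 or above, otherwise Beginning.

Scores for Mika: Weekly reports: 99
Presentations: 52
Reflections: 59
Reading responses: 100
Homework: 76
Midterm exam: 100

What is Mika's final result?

Proficient

Reading responses score 100 ≥ 50: minimum met.
Weighted total:
  Weekly reports 99 × 0.06 = 5.94
  Presentations 52 × 0.2 = 10.4
  Reflections 59 × 0.1 = 5.9
  Reading responses 100 × 0.24 = 24
  Homework 76 × 0.13 = 9.88
  Midterm exam 100 × 0.27 = 27
Sum = 83.12
83.12 is ≥ 65.5 and < 84 → Proficient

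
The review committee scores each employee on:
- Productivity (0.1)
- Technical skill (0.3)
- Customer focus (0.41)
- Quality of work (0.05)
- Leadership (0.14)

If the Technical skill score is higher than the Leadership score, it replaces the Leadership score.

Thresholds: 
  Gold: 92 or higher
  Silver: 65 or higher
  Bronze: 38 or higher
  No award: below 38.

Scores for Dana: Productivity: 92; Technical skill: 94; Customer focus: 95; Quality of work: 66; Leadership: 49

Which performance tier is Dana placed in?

Technical skill (94) > Leadership (49), so Leadership counts as 94.
Weighted total:
  Productivity 92 × 0.1 = 9.2
  Technical skill 94 × 0.3 = 28.2
  Customer focus 95 × 0.41 = 38.95
  Quality of work 66 × 0.05 = 3.3
  Leadership 94 × 0.14 = 13.16
Sum = 92.81
92.81 ≥ 92 → Gold

Gold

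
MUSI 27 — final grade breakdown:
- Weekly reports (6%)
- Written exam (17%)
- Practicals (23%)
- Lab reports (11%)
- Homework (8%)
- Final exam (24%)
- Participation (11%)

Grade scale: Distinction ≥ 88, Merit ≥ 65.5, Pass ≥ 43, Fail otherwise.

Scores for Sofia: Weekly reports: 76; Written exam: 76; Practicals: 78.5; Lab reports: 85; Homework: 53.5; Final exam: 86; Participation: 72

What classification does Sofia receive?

Merit

Weighted total:
  Weekly reports 76 × 0.06 = 4.56
  Written exam 76 × 0.17 = 12.92
  Practicals 78.5 × 0.23 = 18.055
  Lab reports 85 × 0.11 = 9.35
  Homework 53.5 × 0.08 = 4.28
  Final exam 86 × 0.24 = 20.64
  Participation 72 × 0.11 = 7.92
Sum = 77.725
77.725 is ≥ 65.5 and < 88 → Merit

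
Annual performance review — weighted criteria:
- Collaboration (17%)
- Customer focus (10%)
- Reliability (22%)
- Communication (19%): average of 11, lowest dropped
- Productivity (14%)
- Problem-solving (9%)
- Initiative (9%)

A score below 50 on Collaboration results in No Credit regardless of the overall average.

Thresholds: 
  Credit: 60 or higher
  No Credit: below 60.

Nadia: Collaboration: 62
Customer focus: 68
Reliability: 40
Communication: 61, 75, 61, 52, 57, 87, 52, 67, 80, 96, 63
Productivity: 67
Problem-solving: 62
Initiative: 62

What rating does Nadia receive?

Communication: drop 52 → average of remaining 10 = 699/10 = 69.9
Collaboration score 62 ≥ 50: minimum met.
Weighted total:
  Collaboration 62 × 0.17 = 10.54
  Customer focus 68 × 0.1 = 6.8
  Reliability 40 × 0.22 = 8.8
  Communication 69.9 × 0.19 = 13.281
  Productivity 67 × 0.14 = 9.38
  Problem-solving 62 × 0.09 = 5.58
  Initiative 62 × 0.09 = 5.58
Sum = 59.961
59.961 < 60 → No Credit

No Credit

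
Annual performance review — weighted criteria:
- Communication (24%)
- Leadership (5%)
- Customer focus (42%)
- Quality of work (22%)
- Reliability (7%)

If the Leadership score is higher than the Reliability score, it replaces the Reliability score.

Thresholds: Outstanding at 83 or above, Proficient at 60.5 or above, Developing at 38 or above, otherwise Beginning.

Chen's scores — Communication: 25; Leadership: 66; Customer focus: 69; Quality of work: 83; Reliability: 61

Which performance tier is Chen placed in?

Leadership (66) > Reliability (61), so Reliability counts as 66.
Weighted total:
  Communication 25 × 0.24 = 6
  Leadership 66 × 0.05 = 3.3
  Customer focus 69 × 0.42 = 28.98
  Quality of work 83 × 0.22 = 18.26
  Reliability 66 × 0.07 = 4.62
Sum = 61.16
61.16 is ≥ 60.5 and < 83 → Proficient

Proficient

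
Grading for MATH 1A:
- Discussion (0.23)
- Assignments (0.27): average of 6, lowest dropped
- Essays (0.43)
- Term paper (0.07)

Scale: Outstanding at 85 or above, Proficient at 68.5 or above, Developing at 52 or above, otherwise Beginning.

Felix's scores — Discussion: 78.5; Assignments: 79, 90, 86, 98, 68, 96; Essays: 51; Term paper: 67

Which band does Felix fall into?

Proficient

Assignments: drop 68 → average of remaining 5 = 449/5 = 89.8
Weighted total:
  Discussion 78.5 × 0.23 = 18.055
  Assignments 89.8 × 0.27 = 24.246
  Essays 51 × 0.43 = 21.93
  Term paper 67 × 0.07 = 4.69
Sum = 68.921
68.921 is ≥ 68.5 and < 85 → Proficient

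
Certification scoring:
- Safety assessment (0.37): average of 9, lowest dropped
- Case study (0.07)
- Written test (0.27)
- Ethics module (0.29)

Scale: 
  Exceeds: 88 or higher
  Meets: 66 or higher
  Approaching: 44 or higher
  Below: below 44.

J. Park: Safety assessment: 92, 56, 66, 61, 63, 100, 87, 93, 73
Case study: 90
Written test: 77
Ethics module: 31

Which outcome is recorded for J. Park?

Approaching

Safety assessment: drop 56 → average of remaining 8 = 635/8 = 79.375
Weighted total:
  Safety assessment 79.375 × 0.37 = 29.36875
  Case study 90 × 0.07 = 6.3
  Written test 77 × 0.27 = 20.79
  Ethics module 31 × 0.29 = 8.99
Sum = 65.44875
65.44875 is ≥ 44 and < 66 → Approaching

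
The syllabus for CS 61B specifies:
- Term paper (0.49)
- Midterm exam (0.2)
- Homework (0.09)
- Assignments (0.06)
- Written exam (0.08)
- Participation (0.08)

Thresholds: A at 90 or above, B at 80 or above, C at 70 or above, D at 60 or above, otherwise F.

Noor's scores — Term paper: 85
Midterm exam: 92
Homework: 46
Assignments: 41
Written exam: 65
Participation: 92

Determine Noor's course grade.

C

Weighted total:
  Term paper 85 × 0.49 = 41.65
  Midterm exam 92 × 0.2 = 18.4
  Homework 46 × 0.09 = 4.14
  Assignments 41 × 0.06 = 2.46
  Written exam 65 × 0.08 = 5.2
  Participation 92 × 0.08 = 7.36
Sum = 79.21
79.21 is ≥ 70 and < 80 → C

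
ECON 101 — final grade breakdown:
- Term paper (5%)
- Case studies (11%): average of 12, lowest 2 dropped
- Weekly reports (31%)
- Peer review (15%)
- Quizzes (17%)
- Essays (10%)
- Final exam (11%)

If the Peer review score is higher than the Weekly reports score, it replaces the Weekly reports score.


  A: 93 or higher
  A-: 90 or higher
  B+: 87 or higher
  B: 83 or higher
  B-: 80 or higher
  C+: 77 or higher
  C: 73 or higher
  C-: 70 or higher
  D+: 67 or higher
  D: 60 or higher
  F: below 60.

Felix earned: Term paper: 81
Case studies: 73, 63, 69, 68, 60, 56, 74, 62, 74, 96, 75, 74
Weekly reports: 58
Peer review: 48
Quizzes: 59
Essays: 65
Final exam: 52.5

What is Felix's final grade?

Case studies: drop 56, 60 → average of remaining 10 = 728/10 = 72.8
Peer review (48) ≤ Weekly reports (58), so Weekly reports stays at 58.
Weighted total:
  Term paper 81 × 0.05 = 4.05
  Case studies 72.8 × 0.11 = 8.008
  Weekly reports 58 × 0.31 = 17.98
  Peer review 48 × 0.15 = 7.2
  Quizzes 59 × 0.17 = 10.03
  Essays 65 × 0.1 = 6.5
  Final exam 52.5 × 0.11 = 5.775
Sum = 59.543
59.543 < 60 → F

F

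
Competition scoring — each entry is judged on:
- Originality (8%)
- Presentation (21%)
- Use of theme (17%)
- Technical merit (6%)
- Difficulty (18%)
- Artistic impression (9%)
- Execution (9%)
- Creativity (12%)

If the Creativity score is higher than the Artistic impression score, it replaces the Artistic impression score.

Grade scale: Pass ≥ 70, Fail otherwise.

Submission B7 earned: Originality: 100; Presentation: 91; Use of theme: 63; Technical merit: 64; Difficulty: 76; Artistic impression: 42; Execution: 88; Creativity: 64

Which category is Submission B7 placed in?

Pass

Creativity (64) > Artistic impression (42), so Artistic impression counts as 64.
Weighted total:
  Originality 100 × 0.08 = 8
  Presentation 91 × 0.21 = 19.11
  Use of theme 63 × 0.17 = 10.71
  Technical merit 64 × 0.06 = 3.84
  Difficulty 76 × 0.18 = 13.68
  Artistic impression 64 × 0.09 = 5.76
  Execution 88 × 0.09 = 7.92
  Creativity 64 × 0.12 = 7.68
Sum = 76.7
76.7 ≥ 70 → Pass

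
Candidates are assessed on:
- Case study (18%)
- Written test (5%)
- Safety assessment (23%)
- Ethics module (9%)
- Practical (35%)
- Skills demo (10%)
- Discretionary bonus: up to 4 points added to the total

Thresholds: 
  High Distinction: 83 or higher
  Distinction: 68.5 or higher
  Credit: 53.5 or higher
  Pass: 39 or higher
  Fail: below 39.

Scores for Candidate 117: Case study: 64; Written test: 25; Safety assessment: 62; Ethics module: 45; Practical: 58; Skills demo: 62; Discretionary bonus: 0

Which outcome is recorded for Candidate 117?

Weighted total:
  Case study 64 × 0.18 = 11.52
  Written test 25 × 0.05 = 1.25
  Safety assessment 62 × 0.23 = 14.26
  Ethics module 45 × 0.09 = 4.05
  Practical 58 × 0.35 = 20.3
  Skills demo 62 × 0.1 = 6.2
Sum = 57.58
Discretionary bonus: 57.58 + 0 = 57.58
57.58 is ≥ 53.5 and < 68.5 → Credit

Credit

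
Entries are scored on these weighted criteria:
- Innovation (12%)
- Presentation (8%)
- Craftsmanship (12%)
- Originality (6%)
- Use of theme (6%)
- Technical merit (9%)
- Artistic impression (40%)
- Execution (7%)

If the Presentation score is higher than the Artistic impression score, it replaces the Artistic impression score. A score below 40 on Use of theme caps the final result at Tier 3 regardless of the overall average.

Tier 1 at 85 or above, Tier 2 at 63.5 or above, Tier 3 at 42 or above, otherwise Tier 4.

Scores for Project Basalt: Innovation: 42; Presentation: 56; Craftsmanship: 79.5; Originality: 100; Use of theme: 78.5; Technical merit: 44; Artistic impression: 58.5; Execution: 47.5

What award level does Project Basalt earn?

Tier 3

Presentation (56) ≤ Artistic impression (58.5), so Artistic impression stays at 58.5.
Use of theme score 78.5 ≥ 40: minimum met.
Weighted total:
  Innovation 42 × 0.12 = 5.04
  Presentation 56 × 0.08 = 4.48
  Craftsmanship 79.5 × 0.12 = 9.54
  Originality 100 × 0.06 = 6
  Use of theme 78.5 × 0.06 = 4.71
  Technical merit 44 × 0.09 = 3.96
  Artistic impression 58.5 × 0.4 = 23.4
  Execution 47.5 × 0.07 = 3.325
Sum = 60.455
60.455 is ≥ 42 and < 63.5 → Tier 3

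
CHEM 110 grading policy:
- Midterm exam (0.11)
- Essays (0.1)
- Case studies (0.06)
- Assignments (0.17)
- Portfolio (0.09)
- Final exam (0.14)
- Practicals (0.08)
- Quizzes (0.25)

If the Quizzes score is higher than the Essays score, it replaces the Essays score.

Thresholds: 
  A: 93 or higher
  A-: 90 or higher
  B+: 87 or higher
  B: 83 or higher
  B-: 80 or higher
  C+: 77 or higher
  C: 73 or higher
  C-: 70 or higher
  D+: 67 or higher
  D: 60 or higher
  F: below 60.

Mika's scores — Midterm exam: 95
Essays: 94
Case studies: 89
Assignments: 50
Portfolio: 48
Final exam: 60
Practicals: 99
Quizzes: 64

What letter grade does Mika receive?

Quizzes (64) ≤ Essays (94), so Essays stays at 94.
Weighted total:
  Midterm exam 95 × 0.11 = 10.45
  Essays 94 × 0.1 = 9.4
  Case studies 89 × 0.06 = 5.34
  Assignments 50 × 0.17 = 8.5
  Portfolio 48 × 0.09 = 4.32
  Final exam 60 × 0.14 = 8.4
  Practicals 99 × 0.08 = 7.92
  Quizzes 64 × 0.25 = 16
Sum = 70.33
70.33 is ≥ 70 and < 73 → C-

C-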